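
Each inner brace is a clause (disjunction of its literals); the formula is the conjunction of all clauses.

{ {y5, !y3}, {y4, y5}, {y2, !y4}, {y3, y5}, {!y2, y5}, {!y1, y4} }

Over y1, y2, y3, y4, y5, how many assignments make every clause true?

There are 2^5 = 32 truth assignments over (y1, y2, y3, y4, y5).
Split on y1. With y1 = true, the clauses containing y1 are satisfied and !y1 drops from the rest; 2 of the 2^4 = 16 assignments to the other variables satisfy what remains.
With y1 = false, by the same count on the reduced clause set, 6 assignments work.
(One model: y1=F, y2=F, y3=F, y4=F, y5=T.)
Total: 2 + 6 = 8.

8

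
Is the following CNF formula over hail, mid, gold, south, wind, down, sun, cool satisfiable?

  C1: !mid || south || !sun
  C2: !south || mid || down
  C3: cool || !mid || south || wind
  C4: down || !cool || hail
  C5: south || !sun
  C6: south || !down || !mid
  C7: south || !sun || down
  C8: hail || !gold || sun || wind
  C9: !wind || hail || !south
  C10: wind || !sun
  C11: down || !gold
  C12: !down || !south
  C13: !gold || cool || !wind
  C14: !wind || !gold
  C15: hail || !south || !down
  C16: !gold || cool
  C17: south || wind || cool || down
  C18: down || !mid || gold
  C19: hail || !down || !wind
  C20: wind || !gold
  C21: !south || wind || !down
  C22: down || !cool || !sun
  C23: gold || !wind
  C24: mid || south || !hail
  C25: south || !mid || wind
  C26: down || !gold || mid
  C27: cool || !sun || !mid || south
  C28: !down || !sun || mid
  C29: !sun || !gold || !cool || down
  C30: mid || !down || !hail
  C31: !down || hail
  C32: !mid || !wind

No

Suppose south = true.
(!down) alone gives down = false.
(mid) alone gives mid = true.
(!gold) alone gives gold = false.
Now (gold) is unsatisfied and unit — conflict.
So south must be the other value — set south = false.
(!sun) alone gives sun = false.
Suppose down = false.
(!gold) alone gives gold = false.
(!mid) alone gives mid = false.
(!wind) alone gives wind = false.
(cool) alone gives cool = true.
(hail) alone gives hail = true.
Now (!hail) is unsatisfied and unit — conflict.
So down must be the other value — set down = true.
(!mid) alone gives mid = false.
(!hail) alone gives hail = false.
Now (hail) is unsatisfied and unit — conflict.
Both values of down lead to a conflict.
Both values of south lead to a conflict.
No assignment satisfies every clause.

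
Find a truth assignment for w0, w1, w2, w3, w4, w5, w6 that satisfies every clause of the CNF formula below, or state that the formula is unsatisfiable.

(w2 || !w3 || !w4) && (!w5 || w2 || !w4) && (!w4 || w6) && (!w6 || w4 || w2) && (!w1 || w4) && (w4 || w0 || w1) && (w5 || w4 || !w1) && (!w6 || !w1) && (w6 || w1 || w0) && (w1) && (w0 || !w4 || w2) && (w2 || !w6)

UNSATISFIABLE

Unit clause (w1) forces w1 = true.
Unit clause (w4) forces w4 = true.
Unit clause (w6) forces w6 = true.
But (!w6) is also a unit clause — contradiction.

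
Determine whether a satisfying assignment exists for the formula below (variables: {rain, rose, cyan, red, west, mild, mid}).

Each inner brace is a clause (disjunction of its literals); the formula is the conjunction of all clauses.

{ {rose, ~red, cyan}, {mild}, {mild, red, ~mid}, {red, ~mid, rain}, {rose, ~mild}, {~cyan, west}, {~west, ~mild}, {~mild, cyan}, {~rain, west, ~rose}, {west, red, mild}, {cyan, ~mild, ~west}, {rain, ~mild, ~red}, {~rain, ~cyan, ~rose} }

(mild) alone gives mild = 1.
(rose) alone gives rose = 1.
(~west) alone gives west = 0.
(~cyan) alone gives cyan = 0.
Now (cyan) is unsatisfied and unit — conflict.
No assignment satisfies every clause.

No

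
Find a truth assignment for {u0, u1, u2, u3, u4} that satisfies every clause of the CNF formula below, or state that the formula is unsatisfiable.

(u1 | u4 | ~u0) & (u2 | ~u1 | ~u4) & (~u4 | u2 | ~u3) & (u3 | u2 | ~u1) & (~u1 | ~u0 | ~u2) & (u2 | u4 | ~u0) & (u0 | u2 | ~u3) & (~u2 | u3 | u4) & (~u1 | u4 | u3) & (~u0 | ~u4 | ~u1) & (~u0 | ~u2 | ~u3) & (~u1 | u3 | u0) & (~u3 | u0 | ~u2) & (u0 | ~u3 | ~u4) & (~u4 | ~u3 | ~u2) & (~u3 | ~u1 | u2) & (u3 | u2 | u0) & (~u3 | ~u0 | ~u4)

Case u1 = 0:
Case u4 = 1:
Case u2 = 1:
Unit clause (~u3) forces u3 = 0.
All clauses hold; u0 can take either value.

u0 ↦ 0,  u1 ↦ 0,  u2 ↦ 1,  u3 ↦ 0,  u4 ↦ 1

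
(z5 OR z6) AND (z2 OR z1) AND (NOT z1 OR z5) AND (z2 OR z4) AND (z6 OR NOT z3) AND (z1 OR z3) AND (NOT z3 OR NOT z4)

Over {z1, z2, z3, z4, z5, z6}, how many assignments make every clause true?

9

There are 2^6 = 64 truth assignments over (z1, z2, z3, z4, z5, z6).
Split on z6. With z6 = true, the clauses containing z6 are satisfied and NOT z6 drops from the rest; 6 of the 2^5 = 32 assignments to the other variables satisfy what remains.
With z6 = false, by the same count on the reduced clause set, 3 assignments work.
Total: 6 + 3 = 9.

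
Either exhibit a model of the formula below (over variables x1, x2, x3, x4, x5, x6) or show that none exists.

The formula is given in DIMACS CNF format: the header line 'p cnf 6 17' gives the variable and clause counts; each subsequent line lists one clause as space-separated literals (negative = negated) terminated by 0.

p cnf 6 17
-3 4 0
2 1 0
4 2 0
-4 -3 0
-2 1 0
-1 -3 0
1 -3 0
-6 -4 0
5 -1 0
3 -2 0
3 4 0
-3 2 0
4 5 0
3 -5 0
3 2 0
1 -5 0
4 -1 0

Case x3 = False:
The clause (¬x2) is unit, so x2 = False.
That conflicts with the unit clause (x2).
That branch fails; take x3 = True instead.
The clause (x4) is unit, so x4 = True.
That conflicts with the unit clause (¬x4).
Either choice for x3 ends in contradiction.

UNSATISFIABLE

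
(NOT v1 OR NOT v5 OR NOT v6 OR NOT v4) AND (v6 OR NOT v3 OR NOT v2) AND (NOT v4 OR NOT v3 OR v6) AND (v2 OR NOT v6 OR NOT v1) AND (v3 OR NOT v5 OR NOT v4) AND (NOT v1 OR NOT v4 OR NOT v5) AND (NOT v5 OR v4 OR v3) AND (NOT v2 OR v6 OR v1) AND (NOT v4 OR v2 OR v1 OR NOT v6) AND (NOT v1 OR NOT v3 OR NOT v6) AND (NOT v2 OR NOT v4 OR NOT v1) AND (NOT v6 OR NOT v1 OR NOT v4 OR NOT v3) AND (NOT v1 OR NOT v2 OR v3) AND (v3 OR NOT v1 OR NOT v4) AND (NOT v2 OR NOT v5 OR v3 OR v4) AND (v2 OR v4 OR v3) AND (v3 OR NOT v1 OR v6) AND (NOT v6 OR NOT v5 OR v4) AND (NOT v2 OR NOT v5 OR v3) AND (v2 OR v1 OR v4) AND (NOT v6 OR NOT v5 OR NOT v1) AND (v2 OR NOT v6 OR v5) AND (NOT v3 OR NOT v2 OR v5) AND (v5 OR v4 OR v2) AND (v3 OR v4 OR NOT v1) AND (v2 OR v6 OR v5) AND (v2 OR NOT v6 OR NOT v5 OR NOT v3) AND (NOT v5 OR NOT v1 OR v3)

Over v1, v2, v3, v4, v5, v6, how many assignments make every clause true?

There are 2^6 = 64 truth assignments over (v1, v2, v3, v4, v5, v6).
Split on v1. With v1 = true, the clauses containing v1 are satisfied and NOT v1 drops from the rest; 1 of the 2^5 = 32 assignments to the other variables satisfy what remains.
With v1 = false, by the same count on the reduced clause set, 3 assignments work.
(One model: v1=F, v2=T, v3=F, v4=F, v5=F, v6=T.)
Total: 1 + 3 = 4.

4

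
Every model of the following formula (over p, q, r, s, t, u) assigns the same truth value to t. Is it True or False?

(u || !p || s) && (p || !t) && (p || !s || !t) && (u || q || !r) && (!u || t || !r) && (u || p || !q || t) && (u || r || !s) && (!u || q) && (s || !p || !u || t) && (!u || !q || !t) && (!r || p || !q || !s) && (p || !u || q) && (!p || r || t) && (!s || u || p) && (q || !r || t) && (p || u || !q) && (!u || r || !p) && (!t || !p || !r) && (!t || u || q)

Suppose t = true.
The clause (p) is unit, so p = true.
The clause (!r) is unit, so r = false.
The clause (!u) is unit, so u = false.
The clause (s) is unit, so s = true.
That conflicts with the unit clause (!s).
So every satisfying assignment has t = False.

False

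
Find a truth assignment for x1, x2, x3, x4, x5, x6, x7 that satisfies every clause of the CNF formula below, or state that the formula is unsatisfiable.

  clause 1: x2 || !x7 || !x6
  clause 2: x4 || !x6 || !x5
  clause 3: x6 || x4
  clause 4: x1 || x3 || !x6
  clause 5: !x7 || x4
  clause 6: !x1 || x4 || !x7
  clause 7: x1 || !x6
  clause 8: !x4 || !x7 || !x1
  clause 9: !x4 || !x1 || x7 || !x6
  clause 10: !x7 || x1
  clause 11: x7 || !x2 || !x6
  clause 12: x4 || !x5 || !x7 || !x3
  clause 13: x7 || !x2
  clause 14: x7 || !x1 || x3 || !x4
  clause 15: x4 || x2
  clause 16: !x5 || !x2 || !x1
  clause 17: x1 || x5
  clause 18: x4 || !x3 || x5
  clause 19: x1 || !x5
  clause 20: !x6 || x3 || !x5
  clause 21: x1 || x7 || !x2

Suppose x6 = false.
(x4) alone gives x4 = true.
Suppose x7 = false.
(!x2) alone gives x2 = false.
Suppose x1 = true.
(x3) alone gives x3 = true.
Every clause is now satisfied; x5 is unconstrained.

x1 ↦ true; x2 ↦ false; x3 ↦ true; x4 ↦ true; x5 ↦ false; x6 ↦ false; x7 ↦ false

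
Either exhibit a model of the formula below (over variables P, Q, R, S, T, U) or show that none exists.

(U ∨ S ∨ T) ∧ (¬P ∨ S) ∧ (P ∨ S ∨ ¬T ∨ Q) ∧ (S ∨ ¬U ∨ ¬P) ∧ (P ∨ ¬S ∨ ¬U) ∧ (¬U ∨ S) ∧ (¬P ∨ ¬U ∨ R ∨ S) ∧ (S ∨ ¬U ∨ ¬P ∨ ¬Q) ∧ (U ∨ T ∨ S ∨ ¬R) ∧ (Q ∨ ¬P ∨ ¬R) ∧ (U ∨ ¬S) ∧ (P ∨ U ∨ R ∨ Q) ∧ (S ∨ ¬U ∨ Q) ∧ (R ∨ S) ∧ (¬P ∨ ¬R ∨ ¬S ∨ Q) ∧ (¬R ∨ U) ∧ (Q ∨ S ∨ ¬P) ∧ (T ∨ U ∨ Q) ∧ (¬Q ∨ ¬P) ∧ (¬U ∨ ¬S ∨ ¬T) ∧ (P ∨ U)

P ↦ True, Q ↦ False, R ↦ False, S ↦ True, T ↦ False, U ↦ True

Branch on P: set P = True.
The clause (S) is unit, so S = True.
The clause (U) is unit, so U = True.
The clause (¬Q) is unit, so Q = False.
The clause (¬R) is unit, so R = False.
The clause (¬T) is unit, so T = False.
This assignment satisfies each clause.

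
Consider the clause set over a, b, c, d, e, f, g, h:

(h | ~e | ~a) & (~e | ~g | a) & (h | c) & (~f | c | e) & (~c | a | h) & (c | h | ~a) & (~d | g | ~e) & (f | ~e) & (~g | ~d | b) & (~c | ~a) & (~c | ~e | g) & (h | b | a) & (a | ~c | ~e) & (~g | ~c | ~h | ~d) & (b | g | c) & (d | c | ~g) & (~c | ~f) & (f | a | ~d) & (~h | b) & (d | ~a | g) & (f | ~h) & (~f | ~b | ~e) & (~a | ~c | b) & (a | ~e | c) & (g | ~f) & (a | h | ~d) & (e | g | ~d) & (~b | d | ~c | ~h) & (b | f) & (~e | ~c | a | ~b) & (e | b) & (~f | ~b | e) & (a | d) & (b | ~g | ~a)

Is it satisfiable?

Unsatisfiable

Case h = 1:
(b) alone gives b = 1.
(f) alone gives f = 1.
(~c) alone gives c = 0.
(e) alone gives e = 1.
Now (~e) is unsatisfied and unit — conflict.
Undo h and try h = 0.
(c) alone gives c = 1.
(a) alone gives a = 1.
Now (~a) is unsatisfied and unit — conflict.
Neither h = 1 nor h = 0 works.
No assignment satisfies every clause.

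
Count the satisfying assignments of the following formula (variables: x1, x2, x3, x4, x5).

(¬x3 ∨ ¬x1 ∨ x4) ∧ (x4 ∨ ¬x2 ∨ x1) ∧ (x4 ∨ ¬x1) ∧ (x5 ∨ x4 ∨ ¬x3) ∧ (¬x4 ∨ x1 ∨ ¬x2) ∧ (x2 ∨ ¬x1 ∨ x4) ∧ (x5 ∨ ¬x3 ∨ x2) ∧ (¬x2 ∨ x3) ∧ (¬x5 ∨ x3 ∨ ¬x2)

11

There are 2^5 = 32 truth assignments over (x1, x2, x3, x4, x5).
Split on x4. With x4 = True, the clauses containing x4 are satisfied and ¬x4 drops from the rest; 8 of the 2^4 = 16 assignments to the other variables satisfy what remains.
With x4 = False, by the same count on the reduced clause set, 3 assignments work.
Total: 8 + 3 = 11.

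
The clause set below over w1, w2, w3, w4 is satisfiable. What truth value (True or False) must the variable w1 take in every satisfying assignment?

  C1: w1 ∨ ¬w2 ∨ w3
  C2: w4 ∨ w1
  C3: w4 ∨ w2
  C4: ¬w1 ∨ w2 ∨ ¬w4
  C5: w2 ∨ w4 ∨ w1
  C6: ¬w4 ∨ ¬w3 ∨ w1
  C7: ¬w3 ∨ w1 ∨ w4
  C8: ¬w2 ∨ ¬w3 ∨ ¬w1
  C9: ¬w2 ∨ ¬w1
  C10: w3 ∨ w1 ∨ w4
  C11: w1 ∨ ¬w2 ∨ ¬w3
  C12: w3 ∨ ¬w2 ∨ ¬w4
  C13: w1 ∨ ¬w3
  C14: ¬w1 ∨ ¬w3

False

Suppose w1 = True.
(¬w2) alone gives w2 = False.
(w4) alone gives w4 = True.
Now (¬w4) is unsatisfied and unit — conflict.
So every satisfying assignment has w1 = False.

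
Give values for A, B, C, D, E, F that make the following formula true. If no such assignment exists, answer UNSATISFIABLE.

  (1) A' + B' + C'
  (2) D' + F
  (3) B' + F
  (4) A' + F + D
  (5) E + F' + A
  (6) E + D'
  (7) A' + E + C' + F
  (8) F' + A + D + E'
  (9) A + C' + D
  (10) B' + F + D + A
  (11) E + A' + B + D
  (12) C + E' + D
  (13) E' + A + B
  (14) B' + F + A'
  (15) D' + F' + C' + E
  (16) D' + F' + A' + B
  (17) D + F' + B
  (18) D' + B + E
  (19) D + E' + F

A: 1, B: 1, C: 0, D: 0, E: 0, F: 1

Suppose D = 0.
Suppose B = 1.
(F) alone gives F = 1.
Suppose A = 1.
(C') alone gives C = 0.
(E') alone gives E = 0.
This assignment satisfies each clause.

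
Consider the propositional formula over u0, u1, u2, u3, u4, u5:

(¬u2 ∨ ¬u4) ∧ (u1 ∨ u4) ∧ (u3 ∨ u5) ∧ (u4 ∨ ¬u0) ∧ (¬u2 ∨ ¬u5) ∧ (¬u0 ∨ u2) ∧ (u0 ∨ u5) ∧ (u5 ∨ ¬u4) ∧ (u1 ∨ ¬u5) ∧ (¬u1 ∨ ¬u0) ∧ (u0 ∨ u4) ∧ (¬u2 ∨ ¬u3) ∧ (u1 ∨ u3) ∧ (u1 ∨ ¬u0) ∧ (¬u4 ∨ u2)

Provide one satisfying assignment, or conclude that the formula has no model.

UNSATISFIABLE

Try u2 = False.
The clause (¬u0) is unit, so u0 = False.
The clause (u5) is unit, so u5 = True.
The clause (u1) is unit, so u1 = True.
The clause (u4) is unit, so u4 = True.
Now (¬u4) is unsatisfied and unit — conflict.
So u2 must be the other value — set u2 = True.
The clause (¬u4) is unit, so u4 = False.
The clause (u1) is unit, so u1 = True.
The clause (¬u0) is unit, so u0 = False.
Now (u0) is unsatisfied and unit — conflict.
Neither u2 = True nor u2 = False works.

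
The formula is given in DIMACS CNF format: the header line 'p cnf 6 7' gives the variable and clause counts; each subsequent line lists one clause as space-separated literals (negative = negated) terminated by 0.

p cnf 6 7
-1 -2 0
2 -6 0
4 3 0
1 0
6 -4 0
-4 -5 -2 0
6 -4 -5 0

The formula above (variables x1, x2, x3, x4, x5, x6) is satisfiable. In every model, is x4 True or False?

Suppose x4 = True.
The clause (x1) is unit, so x1 = True.
The clause (¬x2) is unit, so x2 = False.
The clause (¬x6) is unit, so x6 = False.
That conflicts with the unit clause (x6).
So every satisfying assignment has x4 = False.

False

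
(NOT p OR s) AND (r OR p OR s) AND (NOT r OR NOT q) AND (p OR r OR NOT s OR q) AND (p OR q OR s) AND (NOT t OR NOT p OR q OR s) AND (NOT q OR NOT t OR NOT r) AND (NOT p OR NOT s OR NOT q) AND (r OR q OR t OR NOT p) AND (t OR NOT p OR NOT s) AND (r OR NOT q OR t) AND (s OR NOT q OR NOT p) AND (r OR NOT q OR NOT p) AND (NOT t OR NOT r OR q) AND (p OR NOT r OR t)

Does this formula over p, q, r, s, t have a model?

Satisfiable

Suppose p = false.
Suppose r = false.
Unit clause (s) forces s = true.
Unit clause (q) forces q = true.
Unit clause (t) forces t = true.
This assignment satisfies each clause.
A satisfying assignment: p: false; q: true; r: false; s: true; t: true.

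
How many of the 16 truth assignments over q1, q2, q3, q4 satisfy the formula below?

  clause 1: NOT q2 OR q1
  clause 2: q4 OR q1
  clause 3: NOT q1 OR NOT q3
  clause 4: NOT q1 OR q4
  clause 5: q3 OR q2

There are 2^4 = 16 truth assignments over (q1, q2, q3, q4).
Check each against the 5 clauses (columns in the order q1, q2, q3, q4):
  F F F F  ✗ fails (q4 OR q1)
  F F F T  ✗ fails (q3 OR q2)
  F F T F  ✗ fails (q4 OR q1)
  F F T T  ✓ satisfies all
  F T F F  ✗ fails (NOT q2 OR q1)
  F T F T  ✗ fails (NOT q2 OR q1)
  F T T F  ✗ fails (NOT q2 OR q1)
  F T T T  ✗ fails (NOT q2 OR q1)
  T F F F  ✗ fails (NOT q1 OR q4)
  T F F T  ✗ fails (q3 OR q2)
  T F T F  ✗ fails (NOT q1 OR NOT q3)
  T F T T  ✗ fails (NOT q1 OR NOT q3)
  T T F F  ✗ fails (NOT q1 OR q4)
  T T F T  ✓ satisfies all
  T T T F  ✗ fails (NOT q1 OR NOT q3)
  T T T T  ✗ fails (NOT q1 OR NOT q3)
2 of the 16 rows are models.

2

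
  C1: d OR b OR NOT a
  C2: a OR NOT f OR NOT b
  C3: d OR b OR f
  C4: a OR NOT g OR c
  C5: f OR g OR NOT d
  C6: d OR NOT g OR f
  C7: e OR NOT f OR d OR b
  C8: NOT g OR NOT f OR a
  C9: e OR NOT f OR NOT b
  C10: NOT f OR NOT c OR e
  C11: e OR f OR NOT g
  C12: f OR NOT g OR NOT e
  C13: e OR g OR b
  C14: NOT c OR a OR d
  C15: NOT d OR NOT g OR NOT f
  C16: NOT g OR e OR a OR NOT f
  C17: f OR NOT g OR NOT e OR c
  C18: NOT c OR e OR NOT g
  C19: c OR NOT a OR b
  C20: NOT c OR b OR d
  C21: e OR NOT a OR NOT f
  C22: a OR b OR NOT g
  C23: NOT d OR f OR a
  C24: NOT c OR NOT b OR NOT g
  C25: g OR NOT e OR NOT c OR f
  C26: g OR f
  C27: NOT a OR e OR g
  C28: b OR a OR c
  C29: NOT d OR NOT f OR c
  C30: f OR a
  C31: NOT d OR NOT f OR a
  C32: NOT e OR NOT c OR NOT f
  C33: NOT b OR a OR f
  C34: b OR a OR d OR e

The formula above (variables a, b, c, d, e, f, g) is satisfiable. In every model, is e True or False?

Suppose e = false.
Try f = false.
From the singleton clause (NOT g), g = false.
That conflicts with the unit clause (g).
Undo f and try f = true.
From the singleton clause (NOT b), b = false.
From the singleton clause (d), d = true.
From the singleton clause (NOT c), c = false.
That conflicts with the unit clause (c).
Both values of f lead to a conflict.
So every satisfying assignment has e = True.

True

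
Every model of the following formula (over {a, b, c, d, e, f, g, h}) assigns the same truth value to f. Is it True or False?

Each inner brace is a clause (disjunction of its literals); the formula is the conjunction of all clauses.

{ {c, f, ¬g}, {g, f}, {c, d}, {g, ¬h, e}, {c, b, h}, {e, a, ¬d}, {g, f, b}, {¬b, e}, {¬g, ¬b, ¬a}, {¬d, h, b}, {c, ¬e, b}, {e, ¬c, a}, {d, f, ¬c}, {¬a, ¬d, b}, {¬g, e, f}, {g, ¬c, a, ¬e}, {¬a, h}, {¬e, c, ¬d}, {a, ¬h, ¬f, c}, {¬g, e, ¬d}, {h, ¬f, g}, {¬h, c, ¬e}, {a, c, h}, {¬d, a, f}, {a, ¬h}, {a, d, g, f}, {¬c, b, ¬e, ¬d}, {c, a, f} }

Suppose f = False.
From the singleton clause (g), g = True.
From the singleton clause (c), c = True.
From the singleton clause (d), d = True.
From the singleton clause (e), e = True.
From the singleton clause (a), a = True.
From the singleton clause (¬b), b = False.
Now (b) is unsatisfied and unit — conflict.
So every satisfying assignment has f = True.

True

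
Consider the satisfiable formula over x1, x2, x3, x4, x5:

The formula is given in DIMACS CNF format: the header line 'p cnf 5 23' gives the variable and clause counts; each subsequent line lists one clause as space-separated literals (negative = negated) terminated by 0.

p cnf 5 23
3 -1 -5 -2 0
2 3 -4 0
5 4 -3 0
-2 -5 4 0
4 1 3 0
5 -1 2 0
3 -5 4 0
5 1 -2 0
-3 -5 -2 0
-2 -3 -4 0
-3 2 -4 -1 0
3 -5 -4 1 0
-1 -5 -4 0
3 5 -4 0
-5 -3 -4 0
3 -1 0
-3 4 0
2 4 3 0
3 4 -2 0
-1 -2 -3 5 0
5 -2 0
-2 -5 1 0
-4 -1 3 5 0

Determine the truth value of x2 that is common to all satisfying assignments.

Suppose x2 = True.
The clause (x5) is unit, so x5 = True.
The clause (x4) is unit, so x4 = True.
The clause (¬x3) is unit, so x3 = False.
The clause (¬x1) is unit, so x1 = False.
Now (x1) is unsatisfied and unit — conflict.
So every satisfying assignment has x2 = False.

False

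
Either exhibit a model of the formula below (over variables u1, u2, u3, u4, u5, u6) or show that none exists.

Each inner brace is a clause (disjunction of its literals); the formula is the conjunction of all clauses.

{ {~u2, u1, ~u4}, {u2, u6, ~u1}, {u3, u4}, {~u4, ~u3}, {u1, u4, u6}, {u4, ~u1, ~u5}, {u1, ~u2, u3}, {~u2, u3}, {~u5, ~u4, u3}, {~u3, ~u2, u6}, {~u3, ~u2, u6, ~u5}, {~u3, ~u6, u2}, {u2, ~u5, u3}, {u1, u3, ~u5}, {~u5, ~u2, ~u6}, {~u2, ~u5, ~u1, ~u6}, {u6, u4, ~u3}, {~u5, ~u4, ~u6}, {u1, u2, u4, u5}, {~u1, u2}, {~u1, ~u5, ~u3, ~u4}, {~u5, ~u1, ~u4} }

Branch on u3: set u3 = 0.
From the singleton clause (u4), u4 = 1.
From the singleton clause (~u2), u2 = 0.
From the singleton clause (~u5), u5 = 0.
From the singleton clause (~u1), u1 = 0.
No clause remains; u6 is free.

u1: 0; u2: 0; u3: 0; u4: 1; u5: 0; u6: 0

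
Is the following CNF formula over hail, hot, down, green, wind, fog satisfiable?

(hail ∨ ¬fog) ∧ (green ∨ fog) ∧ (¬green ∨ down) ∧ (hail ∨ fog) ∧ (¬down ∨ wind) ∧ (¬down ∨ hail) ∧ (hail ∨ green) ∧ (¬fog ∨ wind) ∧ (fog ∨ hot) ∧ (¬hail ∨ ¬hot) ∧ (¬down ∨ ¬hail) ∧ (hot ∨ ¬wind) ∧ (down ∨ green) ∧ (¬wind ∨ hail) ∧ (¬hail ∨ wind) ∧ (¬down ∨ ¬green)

No, unsatisfiable

Suppose hail = True.
(¬hot) alone gives hot = False.
(fog) alone gives fog = True.
(wind) alone gives wind = True.
But (¬wind) is also a unit clause — contradiction.
Undo hail and try hail = False.
(¬fog) alone gives fog = False.
But (fog) is also a unit clause — contradiction.
Either choice for hail ends in contradiction.
No assignment satisfies every clause.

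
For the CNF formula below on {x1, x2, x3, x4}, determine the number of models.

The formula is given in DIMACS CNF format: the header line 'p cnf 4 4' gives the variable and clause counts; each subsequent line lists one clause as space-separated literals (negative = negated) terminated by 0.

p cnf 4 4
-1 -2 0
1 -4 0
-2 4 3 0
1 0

4

There are 2^4 = 16 truth assignments over (x1, x2, x3, x4).
Check each against the 4 clauses (columns in the order x1, x2, x3, x4):
  F F F F  ✗ fails (x1)
  F F F T  ✗ fails (x1 ∨ ¬x4)
  F F T F  ✗ fails (x1)
  F F T T  ✗ fails (x1 ∨ ¬x4)
  F T F F  ✗ fails (¬x2 ∨ x4 ∨ x3)
  F T F T  ✗ fails (x1 ∨ ¬x4)
  F T T F  ✗ fails (x1)
  F T T T  ✗ fails (x1 ∨ ¬x4)
  T F F F  ✓ satisfies all
  T F F T  ✓ satisfies all
  T F T F  ✓ satisfies all
  T F T T  ✓ satisfies all
  T T F F  ✗ fails (¬x1 ∨ ¬x2)
  T T F T  ✗ fails (¬x1 ∨ ¬x2)
  T T T F  ✗ fails (¬x1 ∨ ¬x2)
  T T T T  ✗ fails (¬x1 ∨ ¬x2)
4 of the 16 rows are models.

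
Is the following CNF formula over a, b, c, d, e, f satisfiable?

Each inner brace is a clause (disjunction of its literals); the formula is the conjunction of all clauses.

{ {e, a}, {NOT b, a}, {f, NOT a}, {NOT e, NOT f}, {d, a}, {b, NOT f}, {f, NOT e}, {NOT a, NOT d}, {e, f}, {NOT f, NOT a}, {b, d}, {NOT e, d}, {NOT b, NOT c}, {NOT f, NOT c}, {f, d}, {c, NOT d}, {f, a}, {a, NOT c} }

Branch on e: set e = true.
The clause (NOT f) is unit, so f = false.
Now (f) is unsatisfied and unit — conflict.
That branch fails; take e = false instead.
The clause (a) is unit, so a = true.
The clause (f) is unit, so f = true.
Now (NOT f) is unsatisfied and unit — conflict.
Both values of e lead to a conflict.
No assignment satisfies every clause.

No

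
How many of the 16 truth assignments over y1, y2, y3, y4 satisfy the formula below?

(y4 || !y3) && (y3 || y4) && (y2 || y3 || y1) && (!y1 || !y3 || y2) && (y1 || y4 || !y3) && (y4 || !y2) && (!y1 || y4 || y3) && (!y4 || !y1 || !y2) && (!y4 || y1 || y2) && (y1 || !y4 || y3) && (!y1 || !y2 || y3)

2

There are 2^4 = 16 truth assignments over (y1, y2, y3, y4).
Split on y3. With y3 = true, the clauses containing y3 are satisfied and !y3 drops from the rest; 1 of the 2^3 = 8 assignments to the other variables satisfy what remains.
With y3 = false, by the same count on the reduced clause set, 1 assignment works.
(One model: y1=F, y2=T, y3=T, y4=T.)
Total: 1 + 1 = 2.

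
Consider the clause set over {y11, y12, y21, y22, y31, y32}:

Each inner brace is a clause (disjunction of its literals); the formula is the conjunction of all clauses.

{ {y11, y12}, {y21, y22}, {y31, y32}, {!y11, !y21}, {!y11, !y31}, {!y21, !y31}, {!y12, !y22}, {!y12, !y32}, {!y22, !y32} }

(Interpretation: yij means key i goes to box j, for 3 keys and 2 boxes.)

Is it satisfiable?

Suppose y11 = true.
The clause (!y21) is unit, so y21 = false.
The clause (y22) is unit, so y22 = true.
The clause (!y31) is unit, so y31 = false.
The clause (y32) is unit, so y32 = true.
That conflicts with the unit clause (!y32).
Undo y11 and try y11 = false.
The clause (y12) is unit, so y12 = true.
The clause (!y22) is unit, so y22 = false.
The clause (y21) is unit, so y21 = true.
The clause (!y31) is unit, so y31 = false.
The clause (y32) is unit, so y32 = true.
That conflicts with the unit clause (!y32).
Either choice for y11 ends in contradiction.
No assignment satisfies every clause.

Unsatisfiable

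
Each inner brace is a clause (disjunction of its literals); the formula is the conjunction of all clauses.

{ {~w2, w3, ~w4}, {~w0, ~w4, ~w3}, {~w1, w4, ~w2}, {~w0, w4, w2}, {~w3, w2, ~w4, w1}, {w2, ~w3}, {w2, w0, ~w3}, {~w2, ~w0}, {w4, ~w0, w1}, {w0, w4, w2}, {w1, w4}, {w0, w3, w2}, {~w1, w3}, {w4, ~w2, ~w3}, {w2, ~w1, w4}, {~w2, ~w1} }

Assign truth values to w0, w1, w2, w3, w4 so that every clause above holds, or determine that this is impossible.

w0=0; w1=0; w2=1; w3=1; w4=1

Case w2 = 1:
(~w0) alone gives w0 = 0.
(~w1) alone gives w1 = 0.
(w4) alone gives w4 = 1.
(w3) alone gives w3 = 1.
Every clause now holds.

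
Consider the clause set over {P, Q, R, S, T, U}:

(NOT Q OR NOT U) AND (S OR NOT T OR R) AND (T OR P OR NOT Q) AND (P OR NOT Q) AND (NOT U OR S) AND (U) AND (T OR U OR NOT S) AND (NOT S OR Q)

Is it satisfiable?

Unsatisfiable

From the singleton clause (U), U = true.
From the singleton clause (NOT Q), Q = false.
From the singleton clause (S), S = true.
That conflicts with the unit clause (NOT S).
No assignment satisfies every clause.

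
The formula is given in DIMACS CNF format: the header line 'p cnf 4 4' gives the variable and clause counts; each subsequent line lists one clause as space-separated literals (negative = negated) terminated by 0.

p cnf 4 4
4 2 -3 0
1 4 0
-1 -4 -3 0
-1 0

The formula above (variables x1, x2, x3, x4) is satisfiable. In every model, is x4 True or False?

Suppose x4 = False.
Unit clause (x1) forces x1 = True.
That conflicts with the unit clause (¬x1).
So every satisfying assignment has x4 = True.

True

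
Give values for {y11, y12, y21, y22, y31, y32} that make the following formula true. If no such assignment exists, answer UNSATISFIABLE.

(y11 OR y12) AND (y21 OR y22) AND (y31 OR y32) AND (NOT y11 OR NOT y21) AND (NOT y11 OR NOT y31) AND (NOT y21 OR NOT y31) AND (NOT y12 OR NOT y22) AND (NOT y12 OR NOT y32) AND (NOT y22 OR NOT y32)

UNSATISFIABLE

Case y11 = true:
From the singleton clause (NOT y21), y21 = false.
From the singleton clause (y22), y22 = true.
From the singleton clause (NOT y31), y31 = false.
From the singleton clause (y32), y32 = true.
Now (NOT y32) is unsatisfied and unit — conflict.
Backtrack on y11: now try y11 = false.
From the singleton clause (y12), y12 = true.
From the singleton clause (NOT y22), y22 = false.
From the singleton clause (y21), y21 = true.
From the singleton clause (NOT y31), y31 = false.
From the singleton clause (y32), y32 = true.
Now (NOT y32) is unsatisfied and unit — conflict.
Neither y11 = true nor y11 = false works.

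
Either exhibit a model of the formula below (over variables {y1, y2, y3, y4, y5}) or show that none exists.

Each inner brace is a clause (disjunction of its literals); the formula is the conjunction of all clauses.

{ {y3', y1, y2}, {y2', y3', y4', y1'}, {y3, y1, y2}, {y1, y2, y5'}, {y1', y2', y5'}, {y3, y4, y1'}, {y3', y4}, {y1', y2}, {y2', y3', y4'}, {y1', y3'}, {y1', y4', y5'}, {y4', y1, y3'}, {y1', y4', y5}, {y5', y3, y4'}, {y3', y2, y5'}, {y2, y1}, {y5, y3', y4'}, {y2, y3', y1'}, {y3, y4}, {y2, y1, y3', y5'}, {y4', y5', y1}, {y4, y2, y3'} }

Case y3 = 0:
(y4) alone gives y4 = 1.
(y5') alone gives y5 = 0.
(y1') alone gives y1 = 0.
(y2) alone gives y2 = 1.
This assignment satisfies each clause.

y1: 0; y2: 1; y3: 0; y4: 1; y5: 0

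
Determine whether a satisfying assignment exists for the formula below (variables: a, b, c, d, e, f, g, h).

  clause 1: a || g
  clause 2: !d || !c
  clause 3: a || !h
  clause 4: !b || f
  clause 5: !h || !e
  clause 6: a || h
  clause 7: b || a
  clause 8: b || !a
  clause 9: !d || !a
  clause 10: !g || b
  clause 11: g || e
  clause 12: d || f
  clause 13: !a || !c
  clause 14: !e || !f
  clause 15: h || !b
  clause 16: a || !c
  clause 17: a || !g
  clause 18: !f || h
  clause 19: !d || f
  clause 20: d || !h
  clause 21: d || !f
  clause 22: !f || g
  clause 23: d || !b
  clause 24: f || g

No, unsatisfiable

Suppose a = true.
From the singleton clause (b), b = true.
From the singleton clause (f), f = true.
From the singleton clause (!d), d = false.
But (d) is also a unit clause — contradiction.
Undo a and try a = false.
From the singleton clause (g), g = true.
But (!g) is also a unit clause — contradiction.
Neither a = true nor a = false works.
No assignment satisfies every clause.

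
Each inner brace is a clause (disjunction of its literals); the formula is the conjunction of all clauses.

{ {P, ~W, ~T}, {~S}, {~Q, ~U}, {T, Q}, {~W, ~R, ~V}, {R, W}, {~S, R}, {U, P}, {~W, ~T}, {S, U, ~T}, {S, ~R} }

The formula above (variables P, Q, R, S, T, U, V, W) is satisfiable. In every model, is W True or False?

True

Suppose W = 0.
Unit clause (~S) forces S = 0.
Unit clause (R) forces R = 1.
But (~R) is also a unit clause — contradiction.
So every satisfying assignment has W = True.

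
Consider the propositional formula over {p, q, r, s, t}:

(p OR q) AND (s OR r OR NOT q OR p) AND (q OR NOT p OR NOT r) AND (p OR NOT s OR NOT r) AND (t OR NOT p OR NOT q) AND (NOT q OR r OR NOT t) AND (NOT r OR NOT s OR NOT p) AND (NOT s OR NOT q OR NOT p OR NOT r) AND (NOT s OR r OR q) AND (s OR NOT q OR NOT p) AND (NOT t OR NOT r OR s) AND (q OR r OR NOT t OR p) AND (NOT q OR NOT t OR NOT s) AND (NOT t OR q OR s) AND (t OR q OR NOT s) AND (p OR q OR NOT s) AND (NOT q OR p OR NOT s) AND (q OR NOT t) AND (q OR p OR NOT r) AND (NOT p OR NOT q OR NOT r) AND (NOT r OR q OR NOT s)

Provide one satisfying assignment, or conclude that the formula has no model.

p: false, q: true, r: true, s: false, t: false

Try p = false.
(q) alone gives q = true.
(NOT s) alone gives s = false.
(r) alone gives r = true.
(NOT t) alone gives t = false.
All clauses are satisfied.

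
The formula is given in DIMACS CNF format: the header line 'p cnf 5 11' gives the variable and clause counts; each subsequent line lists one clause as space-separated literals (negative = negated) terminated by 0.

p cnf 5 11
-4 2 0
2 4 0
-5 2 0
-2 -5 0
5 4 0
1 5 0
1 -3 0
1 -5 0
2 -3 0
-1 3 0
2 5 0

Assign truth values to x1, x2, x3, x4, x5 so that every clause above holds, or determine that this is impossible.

Suppose x4 = True.
From the singleton clause (x2), x2 = True.
From the singleton clause (¬x5), x5 = False.
From the singleton clause (x1), x1 = True.
From the singleton clause (x3), x3 = True.
This assignment satisfies each clause.

x1=True,  x2=True,  x3=True,  x4=True,  x5=False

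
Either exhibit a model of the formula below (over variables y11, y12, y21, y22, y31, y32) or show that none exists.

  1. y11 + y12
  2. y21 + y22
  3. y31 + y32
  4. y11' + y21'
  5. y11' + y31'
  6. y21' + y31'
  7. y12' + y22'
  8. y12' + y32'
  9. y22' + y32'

Suppose y11 = 1.
The clause (y21') is unit, so y21 = 0.
The clause (y22) is unit, so y22 = 1.
The clause (y31') is unit, so y31 = 0.
The clause (y32) is unit, so y32 = 1.
But (y32') is also a unit clause — contradiction.
So y11 must be the other value — set y11 = 0.
The clause (y12) is unit, so y12 = 1.
The clause (y22') is unit, so y22 = 0.
The clause (y21) is unit, so y21 = 1.
The clause (y31') is unit, so y31 = 0.
The clause (y32) is unit, so y32 = 1.
But (y32') is also a unit clause — contradiction.
Either choice for y11 ends in contradiction.

UNSATISFIABLE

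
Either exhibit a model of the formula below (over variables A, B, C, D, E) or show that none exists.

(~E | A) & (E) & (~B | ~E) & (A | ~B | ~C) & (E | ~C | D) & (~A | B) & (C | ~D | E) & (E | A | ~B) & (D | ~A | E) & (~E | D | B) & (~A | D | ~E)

UNSATISFIABLE

(E) alone gives E = 1.
(A) alone gives A = 1.
(~B) alone gives B = 0.
That conflicts with the unit clause (B).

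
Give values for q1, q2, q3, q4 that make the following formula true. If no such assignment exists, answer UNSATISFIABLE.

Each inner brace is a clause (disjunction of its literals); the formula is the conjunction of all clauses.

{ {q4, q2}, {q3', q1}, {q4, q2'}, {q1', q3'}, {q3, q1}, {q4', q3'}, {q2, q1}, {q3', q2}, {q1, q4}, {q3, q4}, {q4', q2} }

q1 ↦ 1; q2 ↦ 1; q3 ↦ 0; q4 ↦ 1

Case q4 = 1:
Unit clause (q3') forces q3 = 0.
Unit clause (q1) forces q1 = 1.
Unit clause (q2) forces q2 = 1.
All clauses are satisfied.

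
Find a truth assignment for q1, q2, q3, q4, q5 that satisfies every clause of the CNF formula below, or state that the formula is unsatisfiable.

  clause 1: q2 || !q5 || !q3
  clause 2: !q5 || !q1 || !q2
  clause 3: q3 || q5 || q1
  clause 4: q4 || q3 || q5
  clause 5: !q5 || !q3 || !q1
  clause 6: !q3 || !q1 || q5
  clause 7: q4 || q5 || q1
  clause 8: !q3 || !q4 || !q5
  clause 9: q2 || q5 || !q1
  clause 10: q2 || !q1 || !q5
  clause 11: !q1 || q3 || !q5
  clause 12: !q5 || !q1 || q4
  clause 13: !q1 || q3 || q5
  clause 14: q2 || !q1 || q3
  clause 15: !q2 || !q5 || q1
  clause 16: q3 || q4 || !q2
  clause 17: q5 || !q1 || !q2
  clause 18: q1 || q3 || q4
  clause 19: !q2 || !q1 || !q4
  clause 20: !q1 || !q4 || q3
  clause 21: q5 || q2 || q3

q1 ↦ false, q2 ↦ false, q3 ↦ true, q4 ↦ true, q5 ↦ false

Suppose q2 = false.
Suppose q5 = false.
The clause (!q1) is unit, so q1 = false.
The clause (q3) is unit, so q3 = true.
The clause (q4) is unit, so q4 = true.
This assignment satisfies each clause.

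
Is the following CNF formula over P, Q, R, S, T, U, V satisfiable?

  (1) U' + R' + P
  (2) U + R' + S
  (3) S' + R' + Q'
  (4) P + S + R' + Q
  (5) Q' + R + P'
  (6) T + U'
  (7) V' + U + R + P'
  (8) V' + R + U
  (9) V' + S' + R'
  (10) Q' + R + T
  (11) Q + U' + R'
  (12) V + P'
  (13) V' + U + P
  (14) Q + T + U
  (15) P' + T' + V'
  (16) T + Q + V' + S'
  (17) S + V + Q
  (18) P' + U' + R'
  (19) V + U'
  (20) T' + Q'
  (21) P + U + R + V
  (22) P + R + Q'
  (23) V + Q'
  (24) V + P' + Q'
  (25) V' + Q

Yes, satisfiable

Branch on T: set T = 1.
(Q') alone gives Q = 0.
(V') alone gives V = 0.
(P') alone gives P = 0.
(S) alone gives S = 1.
(U') alone gives U = 0.
(R) alone gives R = 1.
All clauses are satisfied.
A satisfying assignment: P: 0; Q: 0; R: 1; S: 1; T: 1; U: 0; V: 0.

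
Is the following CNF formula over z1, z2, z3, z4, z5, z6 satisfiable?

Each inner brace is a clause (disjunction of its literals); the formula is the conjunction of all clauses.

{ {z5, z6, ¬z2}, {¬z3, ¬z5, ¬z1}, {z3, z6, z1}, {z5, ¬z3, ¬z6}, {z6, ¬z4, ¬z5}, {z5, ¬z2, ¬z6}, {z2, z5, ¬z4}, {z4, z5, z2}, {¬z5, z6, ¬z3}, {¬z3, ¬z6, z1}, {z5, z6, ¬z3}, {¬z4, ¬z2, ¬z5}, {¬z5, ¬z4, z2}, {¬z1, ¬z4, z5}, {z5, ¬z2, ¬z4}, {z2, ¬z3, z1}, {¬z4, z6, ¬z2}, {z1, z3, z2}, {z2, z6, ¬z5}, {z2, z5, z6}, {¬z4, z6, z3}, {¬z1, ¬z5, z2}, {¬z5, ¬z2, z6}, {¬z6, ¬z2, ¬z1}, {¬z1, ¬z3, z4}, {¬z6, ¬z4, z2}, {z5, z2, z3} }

Branch on z5: set z5 = True.
Branch on z3: set z3 = False.
Branch on z6: set z6 = True.
Branch on z4: set z4 = False.
Branch on z1: set z1 = False.
From the singleton clause (z2), z2 = True.
All clauses are satisfied.
A satisfying assignment: z1=False; z2=True; z3=False; z4=False; z5=True; z6=True.

Satisfiable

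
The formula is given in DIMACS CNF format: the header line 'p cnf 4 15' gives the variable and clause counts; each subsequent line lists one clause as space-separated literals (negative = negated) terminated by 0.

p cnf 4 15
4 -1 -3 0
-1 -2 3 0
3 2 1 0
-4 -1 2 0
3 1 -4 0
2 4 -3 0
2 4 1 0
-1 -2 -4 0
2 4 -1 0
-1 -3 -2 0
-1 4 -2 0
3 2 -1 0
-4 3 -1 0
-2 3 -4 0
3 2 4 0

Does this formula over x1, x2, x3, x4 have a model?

Try x4 = True.
Try x1 = False.
From the singleton clause (x3), x3 = True.
No clause remains; x2 is free.
A satisfying assignment: x1=False,  x2=True,  x3=True,  x4=True.

Satisfiable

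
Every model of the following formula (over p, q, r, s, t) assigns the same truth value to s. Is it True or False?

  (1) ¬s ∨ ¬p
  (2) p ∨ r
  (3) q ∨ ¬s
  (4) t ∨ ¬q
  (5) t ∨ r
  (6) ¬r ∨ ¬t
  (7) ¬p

False

Suppose s = True.
The clause (¬p) is unit, so p = False.
The clause (r) is unit, so r = True.
The clause (q) is unit, so q = True.
The clause (t) is unit, so t = True.
But (¬t) is also a unit clause — contradiction.
So every satisfying assignment has s = False.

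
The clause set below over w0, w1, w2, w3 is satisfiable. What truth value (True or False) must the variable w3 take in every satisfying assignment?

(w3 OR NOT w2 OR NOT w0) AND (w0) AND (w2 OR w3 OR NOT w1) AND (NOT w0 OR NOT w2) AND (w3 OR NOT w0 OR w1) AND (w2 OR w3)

True

Suppose w3 = false.
Unit clause (w0) forces w0 = true.
Unit clause (NOT w2) forces w2 = false.
But (w2) is also a unit clause — contradiction.
So every satisfying assignment has w3 = True.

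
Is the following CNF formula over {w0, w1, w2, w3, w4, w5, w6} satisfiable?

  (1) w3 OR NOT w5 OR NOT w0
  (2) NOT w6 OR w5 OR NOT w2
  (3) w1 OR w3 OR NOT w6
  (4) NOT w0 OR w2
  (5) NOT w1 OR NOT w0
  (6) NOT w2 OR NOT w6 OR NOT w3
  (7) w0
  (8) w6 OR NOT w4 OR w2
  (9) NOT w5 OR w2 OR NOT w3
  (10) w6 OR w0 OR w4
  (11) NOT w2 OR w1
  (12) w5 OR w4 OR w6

From the singleton clause (w0), w0 = true.
From the singleton clause (w2), w2 = true.
From the singleton clause (NOT w1), w1 = false.
That conflicts with the unit clause (w1).
No assignment satisfies every clause.

Unsatisfiable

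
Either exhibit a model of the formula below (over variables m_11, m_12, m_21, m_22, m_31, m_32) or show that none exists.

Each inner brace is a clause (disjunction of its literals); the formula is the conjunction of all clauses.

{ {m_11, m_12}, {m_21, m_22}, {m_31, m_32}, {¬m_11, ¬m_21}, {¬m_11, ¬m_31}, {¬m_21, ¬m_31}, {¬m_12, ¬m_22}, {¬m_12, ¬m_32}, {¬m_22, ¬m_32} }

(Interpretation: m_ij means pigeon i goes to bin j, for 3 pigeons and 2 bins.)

Try m_11 = True.
From the singleton clause (¬m_21), m_21 = False.
From the singleton clause (m_22), m_22 = True.
From the singleton clause (¬m_31), m_31 = False.
From the singleton clause (m_32), m_32 = True.
That conflicts with the unit clause (¬m_32).
So m_11 must be the other value — set m_11 = False.
From the singleton clause (m_12), m_12 = True.
From the singleton clause (¬m_22), m_22 = False.
From the singleton clause (m_21), m_21 = True.
From the singleton clause (¬m_31), m_31 = False.
From the singleton clause (m_32), m_32 = True.
That conflicts with the unit clause (¬m_32).
Both values of m_11 lead to a conflict.

UNSATISFIABLE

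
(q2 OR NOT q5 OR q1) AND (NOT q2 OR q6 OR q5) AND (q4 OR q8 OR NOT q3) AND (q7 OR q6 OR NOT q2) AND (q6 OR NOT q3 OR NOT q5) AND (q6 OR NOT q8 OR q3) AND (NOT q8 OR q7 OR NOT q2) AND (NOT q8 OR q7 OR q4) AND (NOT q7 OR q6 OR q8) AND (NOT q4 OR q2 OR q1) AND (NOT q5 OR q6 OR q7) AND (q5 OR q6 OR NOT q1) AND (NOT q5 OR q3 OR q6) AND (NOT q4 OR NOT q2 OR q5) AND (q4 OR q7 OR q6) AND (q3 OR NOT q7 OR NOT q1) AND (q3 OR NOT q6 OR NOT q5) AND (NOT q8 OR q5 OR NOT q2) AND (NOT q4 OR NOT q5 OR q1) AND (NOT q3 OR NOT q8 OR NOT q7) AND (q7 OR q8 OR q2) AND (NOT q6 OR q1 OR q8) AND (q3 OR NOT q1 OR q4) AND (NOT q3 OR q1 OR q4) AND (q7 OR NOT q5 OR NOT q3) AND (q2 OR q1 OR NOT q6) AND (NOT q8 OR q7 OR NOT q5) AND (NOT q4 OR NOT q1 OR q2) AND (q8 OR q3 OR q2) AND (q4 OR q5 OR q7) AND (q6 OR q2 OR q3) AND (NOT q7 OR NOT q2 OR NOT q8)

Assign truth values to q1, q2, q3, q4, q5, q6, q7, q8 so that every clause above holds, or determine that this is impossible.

Case q2 = true:
Case q6 = true:
Case q8 = false:
Unit clause (q1) forces q1 = true.
Case q4 = true:
Unit clause (q5) forces q5 = true.
Unit clause (q3) forces q3 = true.
Unit clause (q7) forces q7 = true.
Every clause now holds.

q1 ↦ true, q2 ↦ true, q3 ↦ true, q4 ↦ true, q5 ↦ true, q6 ↦ true, q7 ↦ true, q8 ↦ false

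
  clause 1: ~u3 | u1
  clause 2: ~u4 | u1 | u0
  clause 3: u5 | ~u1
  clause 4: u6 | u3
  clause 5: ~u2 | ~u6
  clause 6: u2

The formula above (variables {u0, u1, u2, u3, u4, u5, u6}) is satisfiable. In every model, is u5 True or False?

True

Suppose u5 = 0.
The clause (~u1) is unit, so u1 = 0.
The clause (~u3) is unit, so u3 = 0.
The clause (u6) is unit, so u6 = 1.
The clause (~u2) is unit, so u2 = 0.
Now (u2) is unsatisfied and unit — conflict.
So every satisfying assignment has u5 = True.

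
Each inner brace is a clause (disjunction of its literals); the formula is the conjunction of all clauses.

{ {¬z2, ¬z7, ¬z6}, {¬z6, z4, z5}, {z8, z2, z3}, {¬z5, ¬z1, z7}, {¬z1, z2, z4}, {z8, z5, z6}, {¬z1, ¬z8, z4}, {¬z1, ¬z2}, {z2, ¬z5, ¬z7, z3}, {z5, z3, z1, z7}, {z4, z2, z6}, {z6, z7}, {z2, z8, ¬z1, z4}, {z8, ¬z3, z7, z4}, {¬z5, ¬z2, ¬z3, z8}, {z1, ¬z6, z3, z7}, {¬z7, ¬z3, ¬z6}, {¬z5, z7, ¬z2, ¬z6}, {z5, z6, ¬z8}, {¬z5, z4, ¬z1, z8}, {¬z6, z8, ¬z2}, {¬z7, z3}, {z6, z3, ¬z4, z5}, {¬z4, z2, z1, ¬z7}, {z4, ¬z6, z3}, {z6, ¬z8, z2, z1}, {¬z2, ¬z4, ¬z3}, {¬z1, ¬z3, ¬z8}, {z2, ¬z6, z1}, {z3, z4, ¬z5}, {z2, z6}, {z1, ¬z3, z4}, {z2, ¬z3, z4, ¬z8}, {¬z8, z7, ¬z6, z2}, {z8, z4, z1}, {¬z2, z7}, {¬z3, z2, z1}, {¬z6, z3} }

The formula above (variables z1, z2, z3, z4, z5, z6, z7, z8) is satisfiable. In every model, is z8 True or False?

Suppose z8 = True.
Case z1 = False:
Case z6 = True:
The clause (z2) is unit, so z2 = True.
The clause (¬z7) is unit, so z7 = False.
But (z7) is also a unit clause — contradiction.
So z6 must be the other value — set z6 = False.
The clause (z7) is unit, so z7 = True.
The clause (z5) is unit, so z5 = True.
The clause (z3) is unit, so z3 = True.
The clause (z2) is unit, so z2 = True.
The clause (¬z4) is unit, so z4 = False.
But (z4) is also a unit clause — contradiction.
Either choice for z6 ends in contradiction.
So z1 must be the other value — set z1 = True.
The clause (z4) is unit, so z4 = True.
The clause (¬z2) is unit, so z2 = False.
The clause (¬z3) is unit, so z3 = False.
The clause (¬z7) is unit, so z7 = False.
The clause (¬z5) is unit, so z5 = False.
The clause (z6) is unit, so z6 = True.
But (¬z6) is also a unit clause — contradiction.
Either choice for z1 ends in contradiction.
So every satisfying assignment has z8 = False.

False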